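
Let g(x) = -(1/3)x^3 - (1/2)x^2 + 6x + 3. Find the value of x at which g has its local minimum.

g'(x) = -x^2 - x + 6 = 0 at x = -3, 2.
g''(x) = -2x - 1. g''(-3) = 5 > 0 ⇒ local minimum; g''(2) = -5 < 0 ⇒ local maximum.
So the local minimum value is g(-3) = -21/2.

-3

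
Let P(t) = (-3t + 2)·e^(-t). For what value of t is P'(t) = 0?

By the product rule, P'(t) = (3t - 5)·e^(-t). Since e^(-t) > 0, the only critical point is t = 5/3.
P''(5/3) has the same sign as 3 > 0, so this is a local minimum.
P(5/3) = (-3)·e^(-5/3) ≈ -0.5666.

5/3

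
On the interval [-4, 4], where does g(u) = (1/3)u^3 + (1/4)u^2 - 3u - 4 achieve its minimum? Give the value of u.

-4

Differentiating, g'(u) = u^2 + (1/2)u - 3; which vanishes at u = -2 and u = 3/2.
Evaluating at the critical points and endpoints: g(-4) = -28/3, g(-2) = 1/3, g(3/2) = -109/16, g(4) = 28/3.
The minimum over the interval is -28/3, attained at u = -4.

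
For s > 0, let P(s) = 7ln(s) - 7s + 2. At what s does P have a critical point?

P'(s) = 7/s − 7 = 0 gives s = 1.
P''(s) = -7/s², which is negative for s > 0, so this is a local maximum.
P(1) = 7·ln(1) - 7 + 2 ≈ -5.0000.

1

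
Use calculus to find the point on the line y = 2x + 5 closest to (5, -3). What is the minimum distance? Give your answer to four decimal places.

8.0498

Minimize D(x)^2 = (x - 5)^2 + (2x + 8)^2.
d/dx[D^2] = 2(x - 5) + 2·2·(2x + 8) = 0 ⇒ x = -11/5.
Then y = 3/5 and the distance is √(324/5) ≈ 8.0498.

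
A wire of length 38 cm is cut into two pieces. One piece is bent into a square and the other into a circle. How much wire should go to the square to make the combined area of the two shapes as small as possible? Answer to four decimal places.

Let x be the length used for the square. Square side x/4; circle radius (38−x)/(2π).
A(x) = (x/4)² + π·((38−x)/(2π))² = x²/16 + (38−x)²/(4π) for 0 ≤ x ≤ 38. A'(x) = x/8 − (38−x)/(2π) = 0 gives x = 4·38/(π+4) ≈ 21.2838.
A'' = 1/8 + 1/(2π) > 0, so this gives the minimum combined area; x ≈ 21.2838 cm to the square.

21.2838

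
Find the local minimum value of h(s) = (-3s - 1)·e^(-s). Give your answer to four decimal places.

-1.5403

Differentiating with the product rule gives h'(s) = (3s - 2)·e^(-s). Since e^(-s) > 0, the only critical point is s = 2/3.
h''(2/3) has the same sign as 3 > 0, so this is a local minimum.
h(2/3) = (-3)·e^(-2/3) ≈ -1.5403.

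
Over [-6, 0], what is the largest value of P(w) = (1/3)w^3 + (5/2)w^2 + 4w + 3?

Differentiating, P'(w) = w^2 + 5w + 4; which vanishes at w = -4 and w = -1.
Compare values at every candidate in [-6, 0]: P(-6) = -3,  P(-4) = 17/3,  P(-1) = 7/6,  P(0) = 3.
The maximum over the interval is 17/3, attained at w = -4.

17/3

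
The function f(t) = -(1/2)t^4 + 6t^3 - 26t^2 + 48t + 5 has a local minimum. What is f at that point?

73/2

f'(t) = -2t^3 + 18t^2 - 52t + 48. Setting f'(t) = 0 gives t ∈ {2, 3, 4}.
Second-derivative test with f''(t) = -6t^2 + 36t - 52: f''(2) = -4 < 0 ⇒ local maximum; f''(3) = 2 > 0 ⇒ local minimum; f''(4) = -4 < 0 ⇒ local maximum.
The local minimum is f(3) = 73/2.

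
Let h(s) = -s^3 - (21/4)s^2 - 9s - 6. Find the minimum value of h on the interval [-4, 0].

h'(s) = -3s^2 - (21/2)s - 9, which vanishes at s = -2 and s = -3/2.
Candidates: h(-4) = 10, h(-2) = -1, h(-3/2) = -15/16, h(0) = -6.
Hence the absolute minimum is -6 at s = 0.

-6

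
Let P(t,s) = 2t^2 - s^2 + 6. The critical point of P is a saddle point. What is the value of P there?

∂P/∂t = 4t = 0 and ∂P/∂s = -2s = 0, so (t, s) = (0, 0).
The Hessian has P_{tt} = 4, P_{ss} = -2, P_{ts} = 0, giving D = -8 < 0, so the point is a saddle point.
P(0, 0) = 6.

6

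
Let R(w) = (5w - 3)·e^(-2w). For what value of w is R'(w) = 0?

11/10

By the product rule, R'(w) = (-10w + 11)·e^(-2w). Since e^(-2w) > 0, the only critical point is w = 11/10.
R''(11/10) has the same sign as -10 < 0, so this is a local maximum.
R(11/10) = (5/2)·e^(-11/5) ≈ 0.2770.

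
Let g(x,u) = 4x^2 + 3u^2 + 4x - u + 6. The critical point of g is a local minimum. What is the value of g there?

59/12

∂g/∂x = 8x + 4 = 0 and ∂g/∂u = 6u - 1 = 0, so (x, u) = (-1/2, 1/6).
The Hessian has g_{xx} = 8, g_{uu} = 6, g_{xu} = 0, giving D = 48 > 0 with g_{xx} > 0, so the point is a local minimum.
g(-1/2, 1/6) = 59/12.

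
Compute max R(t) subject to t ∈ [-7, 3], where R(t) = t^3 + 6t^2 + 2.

R'(t) = 3t^2 + 12t, which vanishes at t = -4 and t = 0.
Evaluating at the critical points and endpoints: R(-7) = -47,  R(-4) = 34,  R(0) = 2,  R(3) = 83.
Hence the absolute maximum is 83 at t = 3.

83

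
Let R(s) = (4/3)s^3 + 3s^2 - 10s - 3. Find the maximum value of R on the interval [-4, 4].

R'(s) = 4s^2 + 6s - 10, which vanishes at s = -5/2 and s = 1.
Candidates: R(-4) = -1/3, R(-5/2) = 239/12, R(1) = -26/3, R(4) = 271/3.
Hence the absolute maximum is 271/3 at s = 4.

271/3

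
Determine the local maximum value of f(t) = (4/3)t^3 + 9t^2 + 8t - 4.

68/3

f'(t) = 4t^2 + 18t + 8 = 0 at t = -4, -1/2.
Since f''(t) = 8t + 18, we get f''(-4) = -14 < 0 ⇒ local maximum; f''(-1/2) = 14 > 0 ⇒ local minimum.
So the local maximum value is f(-4) = 68/3.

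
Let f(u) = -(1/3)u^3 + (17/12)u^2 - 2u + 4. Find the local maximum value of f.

49/16

f'(u) = -u^2 + (17/6)u - 2 = 0 at u = 4/3, 3/2.
Since f''(u) = -2u + 17/6, we get f''(4/3) = 1/6 > 0 ⇒ local minimum; f''(3/2) = -1/6 < 0 ⇒ local maximum.
Thus f has its local maximum at u = 3/2, with value 49/16.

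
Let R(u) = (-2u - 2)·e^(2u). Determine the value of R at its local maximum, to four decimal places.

Differentiating with the product rule gives R'(u) = (-4u - 6)·e^(2u). Since e^(2u) > 0, the only critical point is u = -3/2.
R''(-3/2) has the same sign as -4 < 0, so this is a local maximum.
R(-3/2) = (1)·e^(-3) ≈ 0.0498.

0.0498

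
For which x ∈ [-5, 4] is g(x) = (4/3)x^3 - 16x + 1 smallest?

-5

The derivative is 4x^2 - 16, which vanishes at x = -2 and x = 2.
Candidates: g(-5) = -257/3; g(-2) = 67/3; g(2) = -61/3; g(4) = 67/3.
The minimum over the interval is -257/3, attained at x = -5.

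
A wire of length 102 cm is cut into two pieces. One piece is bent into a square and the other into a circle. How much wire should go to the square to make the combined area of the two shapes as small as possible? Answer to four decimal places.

57.1301

Let x be the length used for the square. Square side x/4; circle radius (102−x)/(2π).
A(x) = (x/4)² + π·((102−x)/(2π))² = x²/16 + (102−x)²/(4π) for 0 ≤ x ≤ 102. A'(x) = x/8 − (102−x)/(2π) = 0 gives x = 4·102/(π+4) ≈ 57.1301.
A'' = 1/8 + 1/(2π) > 0, so this gives the minimum combined area; x ≈ 57.1301 cm to the square.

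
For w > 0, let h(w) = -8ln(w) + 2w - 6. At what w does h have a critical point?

4

h'(w) = -8/w + 2 = 0 gives w = 4.
h''(w) = 8/w², which is positive for w > 0, so this is a local minimum.
h(4) = -8·ln(4) + 8 - 6 ≈ -9.0904.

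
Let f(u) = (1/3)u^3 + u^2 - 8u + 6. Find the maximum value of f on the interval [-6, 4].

98/3

f'(u) = u^2 + 2u - 8, which vanishes at u = -4 and u = 2.
Evaluating at the critical points and endpoints: f(-6) = 18, f(-4) = 98/3, f(2) = -10/3, f(4) = 34/3.
Hence the absolute maximum is 98/3 at u = -4.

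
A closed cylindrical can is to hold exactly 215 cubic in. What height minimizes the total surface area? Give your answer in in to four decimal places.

6.4931

With radius r and height h, πr²h = 215 so h = 215/(πr²), and S(r) = 2πr² + 2πrh = 2πr² + 2·215/r.
S'(r) = 4πr − 2·215/r² = 0 ⇒ r³ = 215/(2π), so r ≈ 3.2465 and h = 2r ≈ 6.4931.
S''(r) = 4π + 4·215/r³ > 0, so this is the minimum; S ≈ 198.6736.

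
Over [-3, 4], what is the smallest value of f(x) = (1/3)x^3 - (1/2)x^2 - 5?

-37/2

Differentiating, f'(x) = x^2 - x; which vanishes at x = 0 and x = 1.
Compare values at every candidate in [-3, 4]: f(-3) = -37/2; f(0) = -5; f(1) = -31/6; f(4) = 25/3.
Hence the absolute minimum is -37/2 at x = -3.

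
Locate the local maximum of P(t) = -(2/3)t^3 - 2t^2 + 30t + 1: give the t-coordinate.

P'(t) = -2t^2 - 4t + 30. Setting P'(t) = 0 gives t ∈ {-5, 3}.
P''(t) = -4t - 4. P''(-5) = 16 > 0 ⇒ local minimum; P''(3) = -16 < 0 ⇒ local maximum.
So the local maximum value is P(3) = 55.

3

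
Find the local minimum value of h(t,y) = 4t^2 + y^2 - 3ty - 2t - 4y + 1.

∂h/∂t = 8t - 3y - 2 = 0 and ∂h/∂y = -3t + 2y - 4 = 0, so (t, y) = (16/7, 38/7).
The Hessian has h_{tt} = 8, h_{yy} = 2, h_{ty} = -3, giving D = 7 > 0 with h_{tt} > 0, so the point is a local minimum.
h(16/7, 38/7) = -85/7.

-85/7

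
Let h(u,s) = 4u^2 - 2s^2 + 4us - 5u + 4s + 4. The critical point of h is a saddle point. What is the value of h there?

143/24

∂h/∂u = 8u + 4s - 5 = 0 and ∂h/∂s = 4u - 4s + 4 = 0, so (u, s) = (1/12, 13/12).
The Hessian has h_{uu} = 8, h_{ss} = -4, h_{us} = 4, giving D = -48 < 0, so the point is a saddle point.
h(1/12, 13/12) = 143/24.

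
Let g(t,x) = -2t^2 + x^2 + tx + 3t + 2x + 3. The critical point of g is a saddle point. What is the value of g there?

∂g/∂t = -4t + x + 3 = 0 and ∂g/∂x = t + 2x + 2 = 0, so (t, x) = (4/9, -11/9).
The Hessian has g_{tt} = -4, g_{xx} = 2, g_{tx} = 1, giving D = -9 < 0, so the point is a saddle point.
g(4/9, -11/9) = 22/9.

22/9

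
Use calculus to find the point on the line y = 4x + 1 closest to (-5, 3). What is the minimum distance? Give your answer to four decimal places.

5.3358

Minimize D(x)^2 = (x + 5)^2 + (4x - 2)^2.
d/dx[D^2] = 2(x + 5) + 2·4·(4x - 2) = 0 ⇒ x = 3/17.
Then y = 29/17 and the distance is √(484/17) ≈ 5.3358.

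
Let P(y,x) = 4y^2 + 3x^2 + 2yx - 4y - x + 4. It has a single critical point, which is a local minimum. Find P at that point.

∂P/∂y = 8y + 2x - 4 = 0 and ∂P/∂x = 2y + 6x - 1 = 0, so (y, x) = (1/2, 0).
The Hessian has P_{yy} = 8, P_{xx} = 6, P_{yx} = 2, giving D = 44 > 0 with P_{yy} > 0, so the point is a local minimum.
P(1/2, 0) = 3.

3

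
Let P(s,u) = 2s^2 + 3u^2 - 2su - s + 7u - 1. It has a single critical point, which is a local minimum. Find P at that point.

∂P/∂s = 4s - 2u - 1 = 0 and ∂P/∂u = -2s + 6u + 7 = 0, so (s, u) = (-2/5, -13/10).
The Hessian has P_{ss} = 4, P_{uu} = 6, P_{su} = -2, giving D = 20 > 0 with P_{ss} > 0, so the point is a local minimum.
P(-2/5, -13/10) = -107/20.

-107/20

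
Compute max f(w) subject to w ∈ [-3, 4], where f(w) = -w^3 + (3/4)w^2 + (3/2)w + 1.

121/4

Differentiating, f'(w) = -3w^2 + (3/2)w + 3/2; which vanishes at w = -1/2 and w = 1.
Candidates: f(-3) = 121/4,  f(-1/2) = 9/16,  f(1) = 9/4,  f(4) = -45.
So the maximum is f(-3) = 121/4.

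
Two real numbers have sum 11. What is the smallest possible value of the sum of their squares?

121/2

With a + b = 11, a^2 + b^2 = a^2 + (11 − a)^2.
The derivative 2a − 2(11 − a) = 4a − 22 vanishes at a = 11/2; second derivative 4 > 0, a minimum.
The minimum is 2·(11/2)^2 = 121/2.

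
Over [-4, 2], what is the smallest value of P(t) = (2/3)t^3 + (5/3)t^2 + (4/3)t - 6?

P'(t) = 2t^2 + (10/3)t + 4/3, which vanishes at t = -1 and t = -2/3.
Candidates: P(-4) = -82/3; P(-1) = -19/3; P(-2/3) = -514/81; P(2) = 26/3.
The minimum over the interval is -82/3, attained at t = -4.

-82/3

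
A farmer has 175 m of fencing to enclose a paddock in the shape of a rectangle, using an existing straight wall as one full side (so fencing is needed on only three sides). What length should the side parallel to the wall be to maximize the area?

Let the sides perpendicular to the wall have length x and the parallel side y, so 2x + y = 175 and the area is A = xy = x(175 − 2x).
A'(x) = 175 − 4x = 0 gives x = 175/4, and A''(x) = −4 < 0 confirms a maximum.
Then y = 175 − 2·175/4 = 175/2 and A = 30625/8.

175/2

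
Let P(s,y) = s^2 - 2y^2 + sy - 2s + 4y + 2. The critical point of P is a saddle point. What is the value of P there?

∂P/∂s = 2s + y - 2 = 0 and ∂P/∂y = s - 4y + 4 = 0, so (s, y) = (4/9, 10/9).
The Hessian has P_{ss} = 2, P_{yy} = -4, P_{sy} = 1, giving D = -9 < 0, so the point is a saddle point.
P(4/9, 10/9) = 34/9.

34/9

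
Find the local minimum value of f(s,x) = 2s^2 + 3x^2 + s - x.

-5/24

∂f/∂s = 4s + 1 = 0 and ∂f/∂x = 6x - 1 = 0, so (s, x) = (-1/4, 1/6).
The Hessian has f_{ss} = 4, f_{xx} = 6, f_{sx} = 0, giving D = 24 > 0 with f_{ss} > 0, so the point is a local minimum.
f(-1/4, 1/6) = -5/24.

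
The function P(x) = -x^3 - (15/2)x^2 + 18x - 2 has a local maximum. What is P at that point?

P'(x) = -3x^2 - 15x + 18 = 0 at x = -6, 1.
Second-derivative test with P''(x) = -6x - 15: P''(-6) = 21 > 0 ⇒ local minimum; P''(1) = -21 < 0 ⇒ local maximum.
So the local maximum value is P(1) = 15/2.

15/2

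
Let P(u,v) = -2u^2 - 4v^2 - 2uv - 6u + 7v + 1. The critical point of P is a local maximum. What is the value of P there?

177/14

∂P/∂u = -4u - 2v - 6 = 0 and ∂P/∂v = -2u - 8v + 7 = 0, so (u, v) = (-31/14, 10/7).
The Hessian has P_{uu} = -4, P_{vv} = -8, P_{uv} = -2, giving D = 28 > 0 with P_{uu} < 0, so the point is a local maximum.
P(-31/14, 10/7) = 177/14.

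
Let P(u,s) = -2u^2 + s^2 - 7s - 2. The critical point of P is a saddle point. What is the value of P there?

∂P/∂u = -4u = 0 and ∂P/∂s = 2s - 7 = 0, so (u, s) = (0, 7/2).
The Hessian has P_{uu} = -4, P_{ss} = 2, P_{us} = 0, giving D = -8 < 0, so the point is a saddle point.
P(0, 7/2) = -57/4.

-57/4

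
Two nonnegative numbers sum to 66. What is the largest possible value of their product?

1089

With x + y = 66, the product is P(x) = x(66 − x).
P'(x) = 66 − 2x = 0 gives x = 33; P'' = −2 < 0, so this is the maximum.
P = 33·33 = 1089.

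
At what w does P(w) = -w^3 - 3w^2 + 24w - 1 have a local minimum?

-4

P'(w) = -3w^2 - 6w + 24 = 0 at w = -4, 2.
Since P''(w) = -6w - 6, we get P''(-4) = 18 > 0 ⇒ local minimum; P''(2) = -18 < 0 ⇒ local maximum.
The local minimum is P(-4) = -81.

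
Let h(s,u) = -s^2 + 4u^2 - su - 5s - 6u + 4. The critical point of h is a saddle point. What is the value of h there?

162/17

∂h/∂s = -2s - u - 5 = 0 and ∂h/∂u = -s + 8u - 6 = 0, so (s, u) = (-46/17, 7/17).
The Hessian has h_{ss} = -2, h_{uu} = 8, h_{su} = -1, giving D = -17 < 0, so the point is a saddle point.
h(-46/17, 7/17) = 162/17.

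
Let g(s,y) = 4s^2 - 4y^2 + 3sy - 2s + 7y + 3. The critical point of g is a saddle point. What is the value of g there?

∂g/∂s = 8s + 3y - 2 = 0 and ∂g/∂y = 3s - 8y + 7 = 0, so (s, y) = (-5/73, 62/73).
The Hessian has g_{ss} = 8, g_{yy} = -8, g_{sy} = 3, giving D = -73 < 0, so the point is a saddle point.
g(-5/73, 62/73) = 441/73.

441/73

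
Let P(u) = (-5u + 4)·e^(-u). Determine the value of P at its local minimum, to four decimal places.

Differentiating with the product rule gives P'(u) = (5u - 9)·e^(-u). Since e^(-u) > 0, the only critical point is u = 9/5.
P''(9/5) has the same sign as 5 > 0, so this is a local minimum.
P(9/5) = (-5)·e^(-9/5) ≈ -0.8265.

-0.8265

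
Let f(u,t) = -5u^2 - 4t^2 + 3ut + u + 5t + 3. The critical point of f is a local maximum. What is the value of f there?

357/71

∂f/∂u = -10u + 3t + 1 = 0 and ∂f/∂t = 3u - 8t + 5 = 0, so (u, t) = (23/71, 53/71).
The Hessian has f_{uu} = -10, f_{tt} = -8, f_{ut} = 3, giving D = 71 > 0 with f_{uu} < 0, so the point is a local maximum.
f(23/71, 53/71) = 357/71.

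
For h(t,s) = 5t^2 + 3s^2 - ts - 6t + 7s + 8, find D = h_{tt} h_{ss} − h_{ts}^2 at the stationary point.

59

∂h/∂t = 10t - s - 6 = 0 and ∂h/∂s = -t + 6s + 7 = 0, so (t, s) = (29/59, -64/59).
The Hessian has h_{tt} = 10, h_{ss} = 6, h_{ts} = -1, giving D = 59 > 0 with h_{tt} > 0, so the point is a local minimum.
D = (10)·(6) − (-1)^2 = 59.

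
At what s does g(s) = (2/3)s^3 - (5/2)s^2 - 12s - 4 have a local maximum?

g'(s) = 2s^2 - 5s - 12. Setting g'(s) = 0 gives s ∈ {-3/2, 4}.
Second-derivative test with g''(s) = 4s - 5: g''(-3/2) = -11 < 0 ⇒ local maximum; g''(4) = 11 > 0 ⇒ local minimum.
So the local maximum value is g(-3/2) = 49/8.

-3/2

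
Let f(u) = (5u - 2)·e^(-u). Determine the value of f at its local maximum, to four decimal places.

1.2330

f'(u) = 5·e^(-u) + (5u - 2)·(-1)·e^(-u) = (-5u + 7)·e^(-u). Since e^(-u) > 0, the only critical point is u = 7/5.
f''(7/5) has the same sign as -5 < 0, so this is a local maximum.
f(7/5) = (5)·e^(-7/5) ≈ 1.2330.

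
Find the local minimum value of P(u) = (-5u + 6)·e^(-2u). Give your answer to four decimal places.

P'(u) = (-5)·e^(-2u) + (-5u + 6)·(-2)·e^(-2u) = (10u - 17)·e^(-2u). Since e^(-2u) > 0, the only critical point is u = 17/10.
P''(17/10) has the same sign as 10 > 0, so this is a local minimum.
P(17/10) = (-5/2)·e^(-17/5) ≈ -0.0834.

-0.0834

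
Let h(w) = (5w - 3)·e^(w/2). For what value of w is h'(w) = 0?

By the product rule, h'(w) = ((5/2)w + 7/2)·e^(w/2). Since e^(w/2) > 0, the only critical point is w = -7/5.
h''(-7/5) has the same sign as 5/2 > 0, so this is a local minimum.
h(-7/5) = (-10)·e^(-7/10) ≈ -4.9659.

-7/5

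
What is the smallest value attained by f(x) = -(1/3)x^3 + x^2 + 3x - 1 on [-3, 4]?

-8/3

Differentiating, f'(x) = -x^2 + 2x + 3; which vanishes at x = -1 and x = 3.
Candidates: f(-3) = 8; f(-1) = -8/3; f(3) = 8; f(4) = 17/3.
The minimum over the interval is -8/3, attained at x = -1.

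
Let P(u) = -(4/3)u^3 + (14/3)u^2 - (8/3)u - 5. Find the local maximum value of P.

-7/3

Critical points: P'(u) = -4u^2 + (28/3)u - 8/3 vanishes at u = 1/3, 2.
P''(u) = -8u + 28/3. P''(1/3) = 20/3 > 0 ⇒ local minimum; P''(2) = -20/3 < 0 ⇒ local maximum.
The local maximum is P(2) = -7/3.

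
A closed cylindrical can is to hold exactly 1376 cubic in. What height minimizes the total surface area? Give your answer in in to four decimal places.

With radius r and height h, πr²h = 1376 so h = 1376/(πr²), and S(r) = 2πr² + 2πrh = 2πr² + 2·1376/r.
S'(r) = 4πr − 2·1376/r² = 0 ⇒ r³ = 1376/(2π), so r ≈ 6.0276 and h = 2r ≈ 12.0552.
S''(r) = 4π + 4·1376/r³ > 0, so this is the minimum; S ≈ 684.8469.

12.0552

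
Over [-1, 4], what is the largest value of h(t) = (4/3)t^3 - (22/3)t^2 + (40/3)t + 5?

79/3

Differentiating, h'(t) = 4t^2 - (44/3)t + 40/3; which vanishes at t = 5/3 and t = 2.
Evaluating at the critical points and endpoints: h(-1) = -17,  h(5/3) = 1055/81,  h(2) = 13,  h(4) = 79/3.
The maximum over the interval is 79/3, attained at t = 4.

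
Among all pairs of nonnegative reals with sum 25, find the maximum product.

625/4

With x + y = 25, the product is P(x) = x(25 − x).
P'(x) = 25 − 2x = 0 gives x = 25/2; P'' = −2 < 0, so this is the maximum.
P = 25/2·25/2 = 625/4.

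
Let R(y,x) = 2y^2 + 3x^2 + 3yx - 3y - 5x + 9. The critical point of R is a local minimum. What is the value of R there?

∂R/∂y = 4y + 3x - 3 = 0 and ∂R/∂x = 3y + 6x - 5 = 0, so (y, x) = (1/5, 11/15).
The Hessian has R_{yy} = 4, R_{xx} = 6, R_{yx} = 3, giving D = 15 > 0 with R_{yy} > 0, so the point is a local minimum.
R(1/5, 11/15) = 103/15.

103/15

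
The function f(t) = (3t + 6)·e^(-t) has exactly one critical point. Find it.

-1

f'(t) = 3·e^(-t) + (3t + 6)·(-1)·e^(-t) = (-3t - 3)·e^(-t). Since e^(-t) > 0, the only critical point is t = -1.
f''(-1) has the same sign as -3 < 0, so this is a local maximum.
f(-1) = (3)·e^(1) ≈ 8.1548.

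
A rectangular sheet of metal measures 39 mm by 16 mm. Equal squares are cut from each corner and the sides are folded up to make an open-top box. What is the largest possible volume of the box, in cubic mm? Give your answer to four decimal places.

With cut size x, the volume is V(x) = x(39 − 2x)(16 − 2x) for 0 < x < 8.
V'(x) = 12x^2 − 220x + 624. Setting V'(x) = 0 gives x ≈ 3.5074 (the root in (0, 8)).
V''(x) = 24x − 220 is negative there, so this is the maximum; V ≈ 1008.0037.

1008.0037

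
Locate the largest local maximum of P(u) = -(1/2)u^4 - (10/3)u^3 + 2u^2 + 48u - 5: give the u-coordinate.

2

P'(u) = -2u^3 - 10u^2 + 4u + 48 = 0 at u = -4, -3, 2.
Since P''(u) = -6u^2 - 20u + 4, we get P''(-4) = -12 < 0 ⇒ local maximum; P''(-3) = 10 > 0 ⇒ local minimum; P''(2) = -60 < 0 ⇒ local maximum.
So the largest local maximum value is P(2) = 193/3.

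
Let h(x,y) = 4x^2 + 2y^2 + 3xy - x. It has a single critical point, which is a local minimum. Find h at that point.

∂h/∂x = 8x + 3y - 1 = 0 and ∂h/∂y = 3x + 4y = 0, so (x, y) = (4/23, -3/23).
The Hessian has h_{xx} = 8, h_{yy} = 4, h_{xy} = 3, giving D = 23 > 0 with h_{xx} > 0, so the point is a local minimum.
h(4/23, -3/23) = -2/23.

-2/23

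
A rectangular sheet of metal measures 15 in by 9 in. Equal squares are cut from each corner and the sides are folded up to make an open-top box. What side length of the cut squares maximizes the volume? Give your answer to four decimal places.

1.8206

With cut size x, the volume is V(x) = x(15 − 2x)(9 − 2x) for 0 < x < 4.5.
V'(x) = 12x^2 − 96x + 135. Setting V'(x) = 0 gives x ≈ 1.8206 (the root in (0, 4.5)).
V''(x) = 24x − 96 is negative there, so this is the maximum; V ≈ 110.8191.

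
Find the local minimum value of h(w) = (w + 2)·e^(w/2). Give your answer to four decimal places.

-0.2707

h'(w) = 1·e^(w/2) + (w + 2)·(1/2)·e^(w/2) = ((1/2)w + 2)·e^(w/2). Since e^(w/2) > 0, the only critical point is w = -4.
h''(-4) has the same sign as 1/2 > 0, so this is a local minimum.
h(-4) = (-2)·e^(-2) ≈ -0.2707.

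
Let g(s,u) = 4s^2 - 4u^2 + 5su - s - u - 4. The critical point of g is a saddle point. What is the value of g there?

∂g/∂s = 8s + 5u - 1 = 0 and ∂g/∂u = 5s - 8u - 1 = 0, so (s, u) = (13/89, -3/89).
The Hessian has g_{ss} = 8, g_{uu} = -8, g_{su} = 5, giving D = -89 < 0, so the point is a saddle point.
g(13/89, -3/89) = -361/89.

-361/89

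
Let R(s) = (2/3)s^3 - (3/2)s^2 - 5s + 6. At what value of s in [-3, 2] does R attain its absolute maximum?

-1

The derivative is 2s^2 - 3s - 5, whose only zero in [-3, 2] is s = -1.
Candidates: R(-3) = -21/2,  R(-1) = 53/6,  R(2) = -14/3.
Hence the absolute maximum is 53/6 at s = -1.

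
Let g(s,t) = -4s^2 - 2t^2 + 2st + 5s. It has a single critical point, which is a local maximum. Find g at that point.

∂g/∂s = -8s + 2t + 5 = 0 and ∂g/∂t = 2s - 4t = 0, so (s, t) = (5/7, 5/14).
The Hessian has g_{ss} = -8, g_{tt} = -4, g_{st} = 2, giving D = 28 > 0 with g_{ss} < 0, so the point is a local maximum.
g(5/7, 5/14) = 25/14.

25/14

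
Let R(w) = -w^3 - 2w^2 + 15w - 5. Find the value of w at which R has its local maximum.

R'(w) = -3w^2 - 4w + 15. Setting R'(w) = 0 gives w ∈ {-3, 5/3}.
R''(w) = -6w - 4. R''(-3) = 14 > 0 ⇒ local minimum; R''(5/3) = -14 < 0 ⇒ local maximum.
The local maximum is R(5/3) = 265/27.

5/3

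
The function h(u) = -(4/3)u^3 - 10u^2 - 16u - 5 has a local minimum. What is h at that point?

-47/3

h'(u) = -4u^2 - 20u - 16. Setting h'(u) = 0 gives u ∈ {-4, -1}.
Since h''(u) = -8u - 20, we get h''(-4) = 12 > 0 ⇒ local minimum; h''(-1) = -12 < 0 ⇒ local maximum.
So the local minimum value is h(-4) = -47/3.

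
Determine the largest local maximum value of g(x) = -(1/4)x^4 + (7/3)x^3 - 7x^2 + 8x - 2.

10/3

Critical points: g'(x) = -x^3 + 7x^2 - 14x + 8 vanishes at x = 1, 2, 4.
Since g''(x) = -3x^2 + 14x - 14, we get g''(1) = -3 < 0 ⇒ local maximum; g''(2) = 2 > 0 ⇒ local minimum; g''(4) = -6 < 0 ⇒ local maximum.
Thus g has its largest local maximum at x = 4, with value 10/3.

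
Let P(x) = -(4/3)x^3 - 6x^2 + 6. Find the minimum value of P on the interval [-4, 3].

-84

The derivative is -4x^2 - 12x, which vanishes at x = -3 and x = 0.
Compare values at every candidate in [-4, 3]: P(-4) = -14/3; P(-3) = -12; P(0) = 6; P(3) = -84.
The minimum over the interval is -84, attained at x = 3.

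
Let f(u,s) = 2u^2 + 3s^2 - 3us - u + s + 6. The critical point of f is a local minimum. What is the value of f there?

∂f/∂u = 4u - 3s - 1 = 0 and ∂f/∂s = -3u + 6s + 1 = 0, so (u, s) = (1/5, -1/15).
The Hessian has f_{uu} = 4, f_{ss} = 6, f_{us} = -3, giving D = 15 > 0 with f_{uu} > 0, so the point is a local minimum.
f(1/5, -1/15) = 88/15.

88/15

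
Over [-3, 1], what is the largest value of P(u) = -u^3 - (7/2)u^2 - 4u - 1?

Differentiating, P'(u) = -3u^2 - 7u - 4; which vanishes at u = -4/3 and u = -1.
Compare values at every candidate in [-3, 1]: P(-3) = 13/2; P(-4/3) = 13/27; P(-1) = 1/2; P(1) = -19/2.
The maximum over the interval is 13/2, attained at u = -3.

13/2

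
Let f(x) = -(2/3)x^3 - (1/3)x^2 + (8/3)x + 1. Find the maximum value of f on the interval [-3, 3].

The derivative is -2x^2 - (2/3)x + 8/3, which vanishes at x = -4/3 and x = 1.
Compare values at every candidate in [-3, 3]: f(-3) = 8; f(-4/3) = -127/81; f(1) = 8/3; f(3) = -12.
The maximum over the interval is 8, attained at x = -3.

8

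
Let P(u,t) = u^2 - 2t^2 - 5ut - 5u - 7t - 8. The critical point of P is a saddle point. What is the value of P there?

-30/11

∂P/∂u = 2u - 5t - 5 = 0 and ∂P/∂t = -5u - 4t - 7 = 0, so (u, t) = (-5/11, -13/11).
The Hessian has P_{uu} = 2, P_{tt} = -4, P_{ut} = -5, giving D = -33 < 0, so the point is a saddle point.
P(-5/11, -13/11) = -30/11.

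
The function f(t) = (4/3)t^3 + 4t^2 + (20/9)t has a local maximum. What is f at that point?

f'(t) = 4t^2 + 8t + 20/9 = 0 at t = -5/3, -1/3.
Second-derivative test with f''(t) = 8t + 8: f''(-5/3) = -16/3 < 0 ⇒ local maximum; f''(-1/3) = 16/3 > 0 ⇒ local minimum.
Thus f has its local maximum at t = -5/3, with value 100/81.

100/81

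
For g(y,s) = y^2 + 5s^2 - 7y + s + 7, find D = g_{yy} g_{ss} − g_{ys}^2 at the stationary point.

20

∂g/∂y = 2y - 7 = 0 and ∂g/∂s = 10s + 1 = 0, so (y, s) = (7/2, -1/10).
The Hessian has g_{yy} = 2, g_{ss} = 10, g_{ys} = 0, giving D = 20 > 0 with g_{yy} > 0, so the point is a local minimum.
D = (2)·(10) − (0)^2 = 20.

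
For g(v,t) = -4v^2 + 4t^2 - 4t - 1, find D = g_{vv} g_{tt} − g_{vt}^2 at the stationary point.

∂g/∂v = -8v = 0 and ∂g/∂t = 8t - 4 = 0, so (v, t) = (0, 1/2).
The Hessian has g_{vv} = -8, g_{tt} = 8, g_{vt} = 0, giving D = -64 < 0, so the point is a saddle point.
D = (-8)·(8) − (0)^2 = -64.

-64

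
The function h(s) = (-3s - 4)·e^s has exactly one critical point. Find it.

-7/3

h'(s) = (-3)·e^s + (-3s - 4)·1·e^s = (-3s - 7)·e^s. Since e^s > 0, the only critical point is s = -7/3.
h''(-7/3) has the same sign as -3 < 0, so this is a local maximum.
h(-7/3) = (3)·e^(-7/3) ≈ 0.2909.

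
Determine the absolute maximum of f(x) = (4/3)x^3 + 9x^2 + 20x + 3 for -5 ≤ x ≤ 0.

3

f'(x) = 4x^2 + 18x + 20, which vanishes at x = -5/2 and x = -2.
Compare values at every candidate in [-5, 0]: f(-5) = -116/3, f(-5/2) = -139/12, f(-2) = -35/3, f(0) = 3.
The maximum over the interval is 3, attained at x = 0.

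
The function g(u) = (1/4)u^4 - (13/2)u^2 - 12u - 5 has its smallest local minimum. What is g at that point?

-93

g'(u) = u^3 - 13u - 12. Setting g'(u) = 0 gives u ∈ {-3, -1, 4}.
g''(u) = 3u^2 - 13. g''(-3) = 14 > 0 ⇒ local minimum; g''(-1) = -10 < 0 ⇒ local maximum; g''(4) = 35 > 0 ⇒ local minimum.
Thus g has its smallest local minimum at u = 4, with value -93.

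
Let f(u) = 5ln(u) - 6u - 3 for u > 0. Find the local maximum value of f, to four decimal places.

f'(u) = 5/u − 6 = 0 gives u = 5/6.
f''(u) = -5/u², which is negative for u > 0, so this is a local maximum.
f(5/6) = 5·ln(5/6) - 5 - 3 ≈ -8.9116.

-8.9116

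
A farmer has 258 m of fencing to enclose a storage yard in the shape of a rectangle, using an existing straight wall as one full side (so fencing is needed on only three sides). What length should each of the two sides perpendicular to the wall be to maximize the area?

129/2

Let the sides perpendicular to the wall have length x and the parallel side y, so 2x + y = 258 and the area is A = xy = x(258 − 2x).
A'(x) = 258 − 4x = 0 gives x = 129/2, and A''(x) = −4 < 0 confirms a maximum.
Then y = 258 − 2·129/2 = 129 and A = 16641/2.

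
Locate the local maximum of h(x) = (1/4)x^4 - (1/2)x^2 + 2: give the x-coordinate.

0

h'(x) = x^3 - x = 0 at x = -1, 0, 1.
Since h''(x) = 3x^2 - 1, we get h''(-1) = 2 > 0 ⇒ local minimum; h''(0) = -1 < 0 ⇒ local maximum; h''(1) = 2 > 0 ⇒ local minimum.
So the local maximum value is h(0) = 2.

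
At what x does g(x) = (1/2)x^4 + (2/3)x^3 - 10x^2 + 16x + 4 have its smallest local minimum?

-4

g'(x) = 2x^3 + 2x^2 - 20x + 16 = 0 at x = -4, 1, 2.
Second-derivative test with g''(x) = 6x^2 + 4x - 20: g''(-4) = 60 > 0 ⇒ local minimum; g''(1) = -10 < 0 ⇒ local maximum; g''(2) = 12 > 0 ⇒ local minimum.
The smallest local minimum is g(-4) = -404/3.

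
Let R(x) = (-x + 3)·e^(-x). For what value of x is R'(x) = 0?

By the product rule, R'(x) = (x - 4)·e^(-x). Since e^(-x) > 0, the only critical point is x = 4.
R''(4) has the same sign as 1 > 0, so this is a local minimum.
R(4) = (-1)·e^(-4) ≈ -0.0183.

4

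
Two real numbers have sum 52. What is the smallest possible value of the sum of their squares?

With a + b = 52, a^2 + b^2 = a^2 + (52 − a)^2.
The derivative 2a − 2(52 − a) = 4a − 104 vanishes at a = 26; second derivative 4 > 0, a minimum.
The minimum is 2·(26)^2 = 1352.

1352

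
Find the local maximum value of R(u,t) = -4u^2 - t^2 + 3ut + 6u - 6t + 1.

∂R/∂u = -8u + 3t + 6 = 0 and ∂R/∂t = 3u - 2t - 6 = 0, so (u, t) = (-6/7, -30/7).
The Hessian has R_{uu} = -8, R_{tt} = -2, R_{ut} = 3, giving D = 7 > 0 with R_{uu} < 0, so the point is a local maximum.
R(-6/7, -30/7) = 79/7.

79/7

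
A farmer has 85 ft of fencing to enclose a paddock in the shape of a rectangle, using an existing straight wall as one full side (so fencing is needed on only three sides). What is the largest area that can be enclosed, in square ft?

7225/8

Let the sides perpendicular to the wall have length x and the parallel side y, so 2x + y = 85 and the area is A = xy = x(85 − 2x).
A'(x) = 85 − 4x = 0 gives x = 85/4, and A''(x) = −4 < 0 confirms a maximum.
Then y = 85 − 2·85/4 = 85/2 and A = 7225/8.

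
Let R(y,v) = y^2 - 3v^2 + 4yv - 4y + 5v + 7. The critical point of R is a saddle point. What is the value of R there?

253/28

∂R/∂y = 2y + 4v - 4 = 0 and ∂R/∂v = 4y - 6v + 5 = 0, so (y, v) = (1/7, 13/14).
The Hessian has R_{yy} = 2, R_{vv} = -6, R_{yv} = 4, giving D = -28 < 0, so the point is a saddle point.
R(1/7, 13/14) = 253/28.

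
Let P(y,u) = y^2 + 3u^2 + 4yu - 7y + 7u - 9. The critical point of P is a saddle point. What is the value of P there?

89

∂P/∂y = 2y + 4u - 7 = 0 and ∂P/∂u = 4y + 6u + 7 = 0, so (y, u) = (-35/2, 21/2).
The Hessian has P_{yy} = 2, P_{uu} = 6, P_{yu} = 4, giving D = -4 < 0, so the point is a saddle point.
P(-35/2, 21/2) = 89.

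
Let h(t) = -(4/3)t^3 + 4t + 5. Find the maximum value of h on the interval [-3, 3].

h'(t) = -4t^2 + 4, which vanishes at t = -1 and t = 1.
Evaluating at the critical points and endpoints: h(-3) = 29,  h(-1) = 7/3,  h(1) = 23/3,  h(3) = -19.
So the maximum is h(-3) = 29.

29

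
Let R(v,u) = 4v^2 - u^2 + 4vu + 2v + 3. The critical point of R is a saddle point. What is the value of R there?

∂R/∂v = 8v + 4u + 2 = 0 and ∂R/∂u = 4v - 2u = 0, so (v, u) = (-1/8, -1/4).
The Hessian has R_{vv} = 8, R_{uu} = -2, R_{vu} = 4, giving D = -32 < 0, so the point is a saddle point.
R(-1/8, -1/4) = 23/8.

23/8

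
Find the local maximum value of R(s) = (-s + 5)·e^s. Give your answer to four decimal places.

54.5982

Differentiating with the product rule gives R'(s) = (-s + 4)·e^s. Since e^s > 0, the only critical point is s = 4.
R''(4) has the same sign as -1 < 0, so this is a local maximum.
R(4) = (1)·e^(4) ≈ 54.5982.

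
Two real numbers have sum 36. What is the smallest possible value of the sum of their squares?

With a + b = 36, a^2 + b^2 = a^2 + (36 − a)^2.
The derivative 2a − 2(36 − a) = 4a − 72 vanishes at a = 18; second derivative 4 > 0, a minimum.
The minimum is 2·(18)^2 = 648.

648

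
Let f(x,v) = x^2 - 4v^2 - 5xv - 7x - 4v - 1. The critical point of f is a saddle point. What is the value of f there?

∂f/∂x = 2x - 5v - 7 = 0 and ∂f/∂v = -5x - 8v - 4 = 0, so (x, v) = (36/41, -43/41).
The Hessian has f_{xx} = 2, f_{vv} = -8, f_{xv} = -5, giving D = -41 < 0, so the point is a saddle point.
f(36/41, -43/41) = -81/41.

-81/41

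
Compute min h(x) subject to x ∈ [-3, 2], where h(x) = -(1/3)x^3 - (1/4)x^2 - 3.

-20/3

The derivative is -x^2 - (1/2)x, which vanishes at x = -1/2 and x = 0.
Candidates: h(-3) = 15/4,  h(-1/2) = -145/48,  h(0) = -3,  h(2) = -20/3.
The minimum over the interval is -20/3, attained at x = 2.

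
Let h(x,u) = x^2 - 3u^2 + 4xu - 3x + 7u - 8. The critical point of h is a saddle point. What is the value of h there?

-59/14

∂h/∂x = 2x + 4u - 3 = 0 and ∂h/∂u = 4x - 6u + 7 = 0, so (x, u) = (-5/14, 13/14).
The Hessian has h_{xx} = 2, h_{uu} = -6, h_{xu} = 4, giving D = -28 < 0, so the point is a saddle point.
h(-5/14, 13/14) = -59/14.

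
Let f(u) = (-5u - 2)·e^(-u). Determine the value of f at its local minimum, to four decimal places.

-2.7441

f'(u) = (-5)·e^(-u) + (-5u - 2)·(-1)·e^(-u) = (5u - 3)·e^(-u). Since e^(-u) > 0, the only critical point is u = 3/5.
f''(3/5) has the same sign as 5 > 0, so this is a local minimum.
f(3/5) = (-5)·e^(-3/5) ≈ -2.7441.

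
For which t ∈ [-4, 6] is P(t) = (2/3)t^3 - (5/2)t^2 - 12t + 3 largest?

The derivative is 2t^2 - 5t - 12, which vanishes at t = -3/2 and t = 4.
Evaluating at the critical points and endpoints: P(-4) = -95/3; P(-3/2) = 105/8; P(4) = -127/3; P(6) = -15.
The maximum over the interval is 105/8, attained at t = -3/2.

-3/2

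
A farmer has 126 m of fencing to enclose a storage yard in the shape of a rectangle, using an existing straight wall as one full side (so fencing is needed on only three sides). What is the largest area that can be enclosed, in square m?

3969/2

Let the sides perpendicular to the wall have length x and the parallel side y, so 2x + y = 126 and the area is A = xy = x(126 − 2x).
A'(x) = 126 − 4x = 0 gives x = 63/2, and A''(x) = −4 < 0 confirms a maximum.
Then y = 126 − 2·63/2 = 63 and A = 3969/2.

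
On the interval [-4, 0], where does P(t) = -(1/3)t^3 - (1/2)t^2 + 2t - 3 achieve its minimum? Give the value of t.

-2

Differentiating, P'(t) = -t^2 - t + 2; whose only zero in [-4, 0] is t = -2.
Candidates: P(-4) = 7/3; P(-2) = -19/3; P(0) = -3.
So the minimum is P(-2) = -19/3.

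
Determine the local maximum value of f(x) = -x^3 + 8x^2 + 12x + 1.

145

Critical points: f'(x) = -3x^2 + 16x + 12 vanishes at x = -2/3, 6.
Second-derivative test with f''(x) = -6x + 16: f''(-2/3) = 20 > 0 ⇒ local minimum; f''(6) = -20 < 0 ⇒ local maximum.
The local maximum is f(6) = 145.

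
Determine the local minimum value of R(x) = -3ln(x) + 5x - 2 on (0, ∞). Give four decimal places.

2.5325

R'(x) = -3/x + 5 = 0 gives x = 3/5.
R''(x) = 3/x², which is positive for x > 0, so this is a local minimum.
R(3/5) = -3·ln(3/5) + 3 - 2 ≈ 2.5325.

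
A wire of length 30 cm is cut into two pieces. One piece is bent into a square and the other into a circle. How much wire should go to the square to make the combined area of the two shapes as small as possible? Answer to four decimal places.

Let x be the length used for the square. Square side x/4; circle radius (30−x)/(2π).
A(x) = (x/4)² + π·((30−x)/(2π))² = x²/16 + (30−x)²/(4π) for 0 ≤ x ≤ 30. A'(x) = x/8 − (30−x)/(2π) = 0 gives x = 4·30/(π+4) ≈ 16.8030.
A'' = 1/8 + 1/(2π) > 0, so this gives the minimum combined area; x ≈ 16.8030 cm to the square.

16.8030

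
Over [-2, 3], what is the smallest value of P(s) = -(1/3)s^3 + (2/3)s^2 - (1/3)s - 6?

Differentiating, P'(s) = -s^2 + (4/3)s - 1/3; which vanishes at s = 1/3 and s = 1.
Candidates: P(-2) = 0,  P(1/3) = -490/81,  P(1) = -6,  P(3) = -10.
So the minimum is P(3) = -10.

-10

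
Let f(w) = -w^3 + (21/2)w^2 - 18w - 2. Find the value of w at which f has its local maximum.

f'(w) = -3w^2 + 21w - 18 = 0 at w = 1, 6.
Second-derivative test with f''(w) = -6w + 21: f''(1) = 15 > 0 ⇒ local minimum; f''(6) = -15 < 0 ⇒ local maximum.
The local maximum is f(6) = 52.

6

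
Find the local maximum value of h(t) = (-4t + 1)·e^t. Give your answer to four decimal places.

1.8895

Differentiating with the product rule gives h'(t) = (-4t - 3)·e^t. Since e^t > 0, the only critical point is t = -3/4.
h''(-3/4) has the same sign as -4 < 0, so this is a local maximum.
h(-3/4) = (4)·e^(-3/4) ≈ 1.8895.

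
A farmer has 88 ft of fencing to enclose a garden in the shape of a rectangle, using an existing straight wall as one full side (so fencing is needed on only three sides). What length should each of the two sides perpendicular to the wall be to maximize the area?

22

Let the sides perpendicular to the wall have length x and the parallel side y, so 2x + y = 88 and the area is A = xy = x(88 − 2x).
A'(x) = 88 − 4x = 0 gives x = 22, and A''(x) = −4 < 0 confirms a maximum.
Then y = 88 − 2·22 = 44 and A = 968.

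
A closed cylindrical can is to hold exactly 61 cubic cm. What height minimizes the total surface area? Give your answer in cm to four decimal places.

4.2666

With radius r and height h, πr²h = 61 so h = 61/(πr²), and S(r) = 2πr² + 2πrh = 2πr² + 2·61/r.
S'(r) = 4πr − 2·61/r² = 0 ⇒ r³ = 61/(2π), so r ≈ 2.1333 and h = 2r ≈ 4.2666.
S''(r) = 4π + 4·61/r³ > 0, so this is the minimum; S ≈ 85.7830.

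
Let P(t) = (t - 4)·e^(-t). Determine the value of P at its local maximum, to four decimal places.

By the product rule, P'(t) = (-t + 5)·e^(-t). Since e^(-t) > 0, the only critical point is t = 5.
P''(5) has the same sign as -1 < 0, so this is a local maximum.
P(5) = (1)·e^(-5) ≈ 0.0067.

0.0067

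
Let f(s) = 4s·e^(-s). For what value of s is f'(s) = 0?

f'(s) = 4·e^(-s) + (4s)·(-1)·e^(-s) = (-4s + 4)·e^(-s). Since e^(-s) > 0, the only critical point is s = 1.
f''(1) has the same sign as -4 < 0, so this is a local maximum.
f(1) = (4)·e^(-1) ≈ 1.4715.

1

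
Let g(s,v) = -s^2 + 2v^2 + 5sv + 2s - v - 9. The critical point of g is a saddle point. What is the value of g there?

∂g/∂s = -2s + 5v + 2 = 0 and ∂g/∂v = 5s + 4v - 1 = 0, so (s, v) = (13/33, -8/33).
The Hessian has g_{ss} = -2, g_{vv} = 4, g_{sv} = 5, giving D = -33 < 0, so the point is a saddle point.
g(13/33, -8/33) = -280/33.

-280/33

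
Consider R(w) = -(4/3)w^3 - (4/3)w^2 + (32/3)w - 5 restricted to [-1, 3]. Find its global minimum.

Differentiating, R'(w) = -4w^2 - (8/3)w + 32/3; whose only zero in [-1, 3] is w = 4/3.
Compare values at every candidate in [-1, 3]: R(-1) = -47/3,  R(4/3) = 299/81,  R(3) = -21.
Hence the absolute minimum is -21 at w = 3.

-21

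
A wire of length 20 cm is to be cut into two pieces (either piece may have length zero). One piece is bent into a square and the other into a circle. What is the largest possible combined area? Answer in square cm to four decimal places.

Let x be the length used for the square. Square side x/4; circle radius (20−x)/(2π).
A(x) = (x/4)² + π·((20−x)/(2π))² = x²/16 + (20−x)²/(4π) for 0 ≤ x ≤ 20. A'(x) = x/8 − (20−x)/(2π) = 0 gives x = 4·20/(π+4) ≈ 11.2020.
A'' > 0, so the interior critical point is a minimum; the maximum is at an endpoint. A(0) = 31.8310 and A(20) = 25.0000, so the largest area is 31.8310.

31.8310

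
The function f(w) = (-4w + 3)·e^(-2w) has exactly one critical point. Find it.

5/4

By the product rule, f'(w) = (8w - 10)·e^(-2w). Since e^(-2w) > 0, the only critical point is w = 5/4.
f''(5/4) has the same sign as 8 > 0, so this is a local minimum.
f(5/4) = (-2)·e^(-5/2) ≈ -0.1642.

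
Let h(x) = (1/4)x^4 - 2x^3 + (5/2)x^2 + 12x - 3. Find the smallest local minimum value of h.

Critical points: h'(x) = x^3 - 6x^2 + 5x + 12 vanishes at x = -1, 3, 4.
Second-derivative test with h''(x) = 3x^2 - 12x + 5: h''(-1) = 20 > 0 ⇒ local minimum; h''(3) = -4 < 0 ⇒ local maximum; h''(4) = 5 > 0 ⇒ local minimum.
Thus h has its smallest local minimum at x = -1, with value -41/4.

-41/4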